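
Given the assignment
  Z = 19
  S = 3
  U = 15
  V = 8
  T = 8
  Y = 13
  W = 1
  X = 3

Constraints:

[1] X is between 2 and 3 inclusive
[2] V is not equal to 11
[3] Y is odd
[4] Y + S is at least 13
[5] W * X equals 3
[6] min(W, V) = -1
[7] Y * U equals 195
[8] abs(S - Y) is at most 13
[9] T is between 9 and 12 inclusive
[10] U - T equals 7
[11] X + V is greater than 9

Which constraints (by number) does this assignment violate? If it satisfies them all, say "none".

Constraints 6, 9 are violated.

[1] X = 3 lies in [2, 3]  yes
[2] V = 8, and 8 ≠ 11  yes
[3] Y = 13 is odd  yes
[4] Y + S = 13 + 3 = 16; 16 ≥ 13  yes
[5] W * X = 1 * 3 = 3  yes
[6] min(1, 8) = 1, not -1  no
[7] Y * U = 13 * 15 = 195  yes
[8] abs(3 - 13) = 10; 10 ≤ 13  yes
[9] T = 8 is outside [9, 12]  no
[10] U - T = 15 - 8 = 7  yes
[11] X + V = 3 + 8 = 11; 11 > 9  yes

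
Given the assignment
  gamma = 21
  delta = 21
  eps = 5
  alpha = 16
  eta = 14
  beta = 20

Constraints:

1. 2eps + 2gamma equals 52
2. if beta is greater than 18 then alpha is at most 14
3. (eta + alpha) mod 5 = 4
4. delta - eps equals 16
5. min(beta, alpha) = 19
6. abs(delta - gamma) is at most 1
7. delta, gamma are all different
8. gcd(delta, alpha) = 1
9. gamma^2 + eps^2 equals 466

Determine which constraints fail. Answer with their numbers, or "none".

Constraints 2, 3, 5, 7 do not hold.

1. 2eps + 2gamma = 2(5) + 2(21) = 52 — holds.
2. beta = 20 > 18, so we need alpha ≤ 14; but alpha = 16 > 14 — fails.
3. eta + alpha = 30; 30 mod 5 = 0, not 4 — fails.
4. delta - eps = 21 - 5 = 16 — holds.
5. min(20, 16) = 16, not 19 — fails.
6. abs(21 - 21) = 0; 0 ≤ 1 — holds.
7. delta = gamma = 21, not all different — fails.
8. gcd(21, 16) = 1 — holds.
9. gamma^2 + eps^2 = 21^2 + 5^2 = 441 + 25 = 466 — holds.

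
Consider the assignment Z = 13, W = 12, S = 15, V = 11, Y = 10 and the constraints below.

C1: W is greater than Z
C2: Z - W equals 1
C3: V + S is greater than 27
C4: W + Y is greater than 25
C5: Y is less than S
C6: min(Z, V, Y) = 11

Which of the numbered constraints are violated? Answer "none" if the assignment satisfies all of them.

C1: W = 12, Z = 13; 12 ≤ 13 (want >) — does not hold.
C2: Z - W = 13 - 12 = 1 — holds.
C3: V + S = 11 + 15 = 26; 26 ≤ 27, bound 27 not met — does not hold.
C4: W + Y = 12 + 10 = 22; 22 ≤ 25, bound 25 not met — does not hold.
C5: Y = 10, S = 15; 10 < 15 — holds.
C6: min(13, 11, 10) = 10, not 11 — does not hold.

No — constraints 1, 3, 4, 6 are not satisfied.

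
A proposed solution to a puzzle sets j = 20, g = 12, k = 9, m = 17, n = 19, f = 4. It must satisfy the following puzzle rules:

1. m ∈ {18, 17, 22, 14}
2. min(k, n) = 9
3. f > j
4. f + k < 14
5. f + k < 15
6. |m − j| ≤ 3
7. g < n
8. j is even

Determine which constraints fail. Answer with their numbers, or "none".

The assignment fails constraint 3.

1. m = 17 is in {18, 17, 22, 14}  yes
2. min(9, 19) = 9  yes
3. f = 4, j = 20; 4 ≤ 20 (want >)  no
4. f + k = 4 + 9 = 13; 13 < 14  yes
5. f + k = 4 + 9 = 13; 13 < 15  yes
6. |17 − 20| = 3; 3 ≤ 3  yes
7. g = 12, n = 19; 12 < 19  yes
8. j = 20 is even  yes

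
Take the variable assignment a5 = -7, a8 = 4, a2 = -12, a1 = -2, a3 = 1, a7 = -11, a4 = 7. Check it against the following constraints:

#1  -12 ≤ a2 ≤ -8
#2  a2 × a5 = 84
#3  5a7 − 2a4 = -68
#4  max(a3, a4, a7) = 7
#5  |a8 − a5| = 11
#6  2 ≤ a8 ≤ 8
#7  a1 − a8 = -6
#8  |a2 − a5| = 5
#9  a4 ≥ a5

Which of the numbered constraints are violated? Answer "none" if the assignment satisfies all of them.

Constraint 3 does not hold.

#1 a2 = -12 lies in [-12, -8]  yes
#2 a2 × a5 = -12 × (-7) = 84  yes
#3 5a7 − 2a4 = 5(-11) − 2(7) = -69, not -68  no
#4 max(1, 7, -11) = 7  yes
#5 |4 − (-7)| = 11  yes
#6 a8 = 4 lies in [2, 8]  yes
#7 a1 − a8 = -2 − 4 = -6  yes
#8 |-12 − (-7)| = 5  yes
#9 a4 = 7, a5 = -7; 7 ≥ -7  yes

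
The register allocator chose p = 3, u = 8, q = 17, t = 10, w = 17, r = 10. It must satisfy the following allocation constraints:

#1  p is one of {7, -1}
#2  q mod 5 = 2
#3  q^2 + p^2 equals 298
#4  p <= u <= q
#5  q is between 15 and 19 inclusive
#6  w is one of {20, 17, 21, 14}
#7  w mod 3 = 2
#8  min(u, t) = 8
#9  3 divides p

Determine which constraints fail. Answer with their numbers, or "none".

#1 p = 3 is not in {7, -1} — violated.
#2 17 mod 5 = 2 — satisfied.
#3 q^2 + p^2 = 17^2 + 3^2 = 289 + 9 = 298 — satisfied.
#4 values 3 <= 8 <= 17 — satisfied.
#5 q = 17 lies in [15, 19] — satisfied.
#6 w = 17 is in {20, 17, 21, 14} — satisfied.
#7 17 mod 3 = 2 — satisfied.
#8 min(8, 10) = 8 — satisfied.
#9 3 / 3 = 1, so 3 divides 3 — satisfied.

Constraint 1 does not hold.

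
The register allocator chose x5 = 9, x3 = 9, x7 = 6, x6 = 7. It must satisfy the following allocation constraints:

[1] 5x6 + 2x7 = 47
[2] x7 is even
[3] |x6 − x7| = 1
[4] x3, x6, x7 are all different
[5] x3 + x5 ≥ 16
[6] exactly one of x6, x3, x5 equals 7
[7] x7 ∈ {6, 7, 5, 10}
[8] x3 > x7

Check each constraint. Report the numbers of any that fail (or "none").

[1] 5x6 + 2x7 = 5(7) + 2(6) = 47 — OK.
[2] x7 = 6 is even — OK.
[3] |7 − 6| = 1 — OK.
[4] values 9, 7, 6 are pairwise distinct — OK.
[5] x3 + x5 = 9 + 9 = 18; 18 ≥ 16 — OK.
[6] x6=7, x3=9, x5=9; 1 of them equals 7 — OK.
[7] x7 = 6 is in {6, 7, 5, 10} — OK.
[8] x3 = 9, x7 = 6; 9 > 6 — OK.

No violations.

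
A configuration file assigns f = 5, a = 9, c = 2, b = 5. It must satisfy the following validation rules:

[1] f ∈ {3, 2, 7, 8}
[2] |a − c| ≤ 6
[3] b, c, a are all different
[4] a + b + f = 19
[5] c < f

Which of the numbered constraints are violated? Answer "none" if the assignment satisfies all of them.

[1] f = 5 is not in {3, 2, 7, 8} — violated.
[2] |9 − 2| = 7; 7 > 6, exceeds bound 6 — violated.
[3] values 5, 2, 9 are pairwise distinct — satisfied.
[4] a + b + f = 9 + 5 + 5 = 19 — satisfied.
[5] c = 2, f = 5; 2 < 5 — satisfied.

Constraints 1 and 2 are violated.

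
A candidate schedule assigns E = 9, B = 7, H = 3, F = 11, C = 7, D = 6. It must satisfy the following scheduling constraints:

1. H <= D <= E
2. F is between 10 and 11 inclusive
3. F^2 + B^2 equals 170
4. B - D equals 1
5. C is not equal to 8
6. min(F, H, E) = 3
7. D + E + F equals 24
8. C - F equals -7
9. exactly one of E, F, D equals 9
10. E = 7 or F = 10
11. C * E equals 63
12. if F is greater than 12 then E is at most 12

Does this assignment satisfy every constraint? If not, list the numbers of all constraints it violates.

1. values 3 <= 6 <= 9  holds
2. F = 11 lies in [10, 11]  holds
3. F^2 + B^2 = 11^2 + 7^2 = 121 + 49 = 170  holds
4. B - D = 7 - 6 = 1  holds
5. C = 7, and 7 ≠ 8  holds
6. min(11, 3, 9) = 3  holds
7. D + E + F = 6 + 9 + 11 = 26, not 24  fails
8. C - F = 7 - 11 = -4, not -7  fails
9. E=9, F=11, D=6; 1 of them equals 9  holds
10. E = 9 ≠ 7 and F = 11 ≠ 10; both disjuncts false  fails
11. C * E = 7 * 9 = 63  holds
12. F = 11, not > 12; antecedent false, conditional vacuously true  holds

Constraints 7, 8, 10 do not hold.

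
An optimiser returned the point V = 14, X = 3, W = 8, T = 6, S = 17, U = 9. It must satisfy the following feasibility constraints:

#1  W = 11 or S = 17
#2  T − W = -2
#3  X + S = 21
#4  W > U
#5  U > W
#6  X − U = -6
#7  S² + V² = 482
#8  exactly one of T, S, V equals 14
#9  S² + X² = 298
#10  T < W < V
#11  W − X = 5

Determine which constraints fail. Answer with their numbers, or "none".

#1 W = 8 ≠ 11, but S = 17 = 17 (second disjunct)  ✔
#2 T − W = 6 − 8 = -2  ✔
#3 X + S = 3 + 17 = 20, not 21  ✘
#4 W = 8, U = 9; 8 ≤ 9 (want >)  ✘
#5 U = 9, W = 8; 9 > 8  ✔
#6 X − U = 3 − 9 = -6  ✔
#7 S² + V² = 17² + 14² = 289 + 196 = 485, not 482  ✘
#8 T=6, S=17, V=14; 1 of them equals 14  ✔
#9 S² + X² = 17² + 3² = 289 + 9 = 298  ✔
#10 values 6 < 8 < 14  ✔
#11 W − X = 8 − 3 = 5  ✔

Constraints 3, 4, and 7 are violated.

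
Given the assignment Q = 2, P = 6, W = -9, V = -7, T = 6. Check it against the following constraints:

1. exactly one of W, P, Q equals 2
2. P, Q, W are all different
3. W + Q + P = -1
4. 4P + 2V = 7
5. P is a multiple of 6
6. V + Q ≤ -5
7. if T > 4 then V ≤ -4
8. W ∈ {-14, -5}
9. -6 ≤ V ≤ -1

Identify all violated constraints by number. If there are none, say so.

1. W=-9, P=6, Q=2; 1 of them equals 2 — holds.
2. values 6, 2, -9 are pairwise distinct — holds.
3. W + Q + P = -9 + 2 + 6 = -1 — holds.
4. 4P + 2V = 4(6) + 2(-7) = 10, not 7 — fails.
5. 6 / 6 = 1, so 6 divides 6 — holds.
6. V + Q = -7 + 2 = -5; -5 ≤ -5 — holds.
7. T = 6 > 4, so we need V ≤ -4; V = -7 ≤ -4 — holds.
8. W = -9 is not in {-14, -5} — fails.
9. V = -7 is outside [-6, -1] — fails.

The assignment fails constraints 4, 8, and 9.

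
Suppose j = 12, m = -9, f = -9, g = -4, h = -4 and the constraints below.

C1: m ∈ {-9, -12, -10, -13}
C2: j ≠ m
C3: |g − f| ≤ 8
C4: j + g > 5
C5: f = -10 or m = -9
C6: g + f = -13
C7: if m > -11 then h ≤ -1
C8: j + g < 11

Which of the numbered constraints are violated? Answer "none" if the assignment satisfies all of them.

None — every constraint holds.

C1: m = -9 is in {-9, -12, -10, -13} — holds.
C2: j = 12, m = -9; distinct — holds.
C3: |-4 − (-9)| = 5; 5 ≤ 8 — holds.
C4: j + g = 12 + (-4) = 8; 8 > 5 — holds.
C5: f = -9 ≠ -10, but m = -9 = -9 (second disjunct) — holds.
C6: g + f = -4 + (-9) = -13 — holds.
C7: m = -9 > -11, so we need h ≤ -1; h = -4 ≤ -1 — holds.
C8: j + g = 12 + (-4) = 8; 8 < 11 — holds.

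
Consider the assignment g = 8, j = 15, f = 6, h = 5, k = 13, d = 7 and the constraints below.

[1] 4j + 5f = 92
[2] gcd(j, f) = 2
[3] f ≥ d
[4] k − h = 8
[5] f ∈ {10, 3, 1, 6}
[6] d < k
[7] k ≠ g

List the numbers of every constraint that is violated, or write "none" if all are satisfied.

Constraints 1, 2, and 3 are violated.

[1] 4j + 5f = 4(15) + 5(6) = 90, not 92  fails
[2] gcd(15, 6) = 3, not 2  fails
[3] f = 6, d = 7; 6 < 7 (want ≥)  fails
[4] k − h = 13 − 5 = 8  holds
[5] f = 6 is in {10, 3, 1, 6}  holds
[6] d = 7, k = 13; 7 < 13  holds
[7] k = 13, g = 8; distinct  holds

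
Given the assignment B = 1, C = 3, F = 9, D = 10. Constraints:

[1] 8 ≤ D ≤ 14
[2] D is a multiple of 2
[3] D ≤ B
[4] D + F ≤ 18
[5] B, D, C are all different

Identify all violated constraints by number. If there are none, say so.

Constraints 3 and 4 are violated.

[1] D = 10 lies in [8, 14] — OK.
[2] 10 / 2 = 5, so 2 divides 10 — OK.
[3] D = 10, B = 1; 10 > 1 (want ≤) — violated.
[4] D + F = 10 + 9 = 19; 19 > 18, bound 18 not met — violated.
[5] values 1, 10, 3 are pairwise distinct — OK.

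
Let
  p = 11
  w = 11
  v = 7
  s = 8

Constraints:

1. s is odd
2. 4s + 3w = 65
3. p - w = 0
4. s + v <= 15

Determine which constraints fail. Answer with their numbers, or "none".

1. s = 8 is even — fails.
2. 4s + 3w = 4(8) + 3(11) = 65 — holds.
3. p - w = 11 - 11 = 0 — holds.
4. s + v = 8 + 7 = 15; 15 ≤ 15 — holds.

Constraint 1 is violated.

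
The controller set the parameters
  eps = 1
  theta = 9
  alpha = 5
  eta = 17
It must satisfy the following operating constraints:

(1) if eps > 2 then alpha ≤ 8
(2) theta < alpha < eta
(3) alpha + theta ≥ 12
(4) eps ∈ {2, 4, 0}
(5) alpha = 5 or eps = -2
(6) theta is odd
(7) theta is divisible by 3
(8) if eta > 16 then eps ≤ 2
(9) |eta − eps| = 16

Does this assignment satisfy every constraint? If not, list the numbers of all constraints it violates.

The assignment fails constraints 2, 4.

(1) eps = 1, not > 2; antecedent false, conditional vacuously true  ✔
(2) values 9, 5, 17; theta = 9 is not < alpha = 5  ✘
(3) alpha + theta = 5 + 9 = 14; 14 ≥ 12  ✔
(4) eps = 1 is not in {2, 4, 0}  ✘
(5) alpha = 5 = 5 (first disjunct)  ✔
(6) theta = 9 is odd  ✔
(7) 9 / 3 = 3, so 3 divides 9  ✔
(8) eta = 17 > 16, so we need eps ≤ 2; eps = 1 ≤ 2  ✔
(9) |17 − 1| = 16  ✔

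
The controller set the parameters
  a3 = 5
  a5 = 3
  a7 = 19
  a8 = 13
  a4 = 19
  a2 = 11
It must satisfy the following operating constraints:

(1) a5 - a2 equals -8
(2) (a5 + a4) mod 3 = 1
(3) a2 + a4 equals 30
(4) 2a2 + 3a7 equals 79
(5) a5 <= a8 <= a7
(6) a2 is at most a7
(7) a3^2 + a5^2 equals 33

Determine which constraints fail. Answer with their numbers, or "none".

(1) a5 - a2 = 3 - 11 = -8 — holds.
(2) a5 + a4 = 22; 22 mod 3 = 1 — holds.
(3) a2 + a4 = 11 + 19 = 30 — holds.
(4) 2a2 + 3a7 = 2(11) + 3(19) = 79 — holds.
(5) values 3 <= 13 <= 19 — holds.
(6) a2 = 11, a7 = 19; 11 ≤ 19 — holds.
(7) a3^2 + a5^2 = 5^2 + 3^2 = 25 + 9 = 34, not 33 — does not hold.

No — constraint 7 is not satisfied.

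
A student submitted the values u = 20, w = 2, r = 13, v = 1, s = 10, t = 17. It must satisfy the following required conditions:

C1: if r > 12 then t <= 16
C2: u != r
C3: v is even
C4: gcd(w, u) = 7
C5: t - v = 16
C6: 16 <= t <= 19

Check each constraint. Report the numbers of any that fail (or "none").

C1: r = 13 > 12, so we need t ≤ 16; but t = 17 > 16  FAIL
C2: u = 20, r = 13; distinct  OK
C3: v = 1 is odd  FAIL
C4: gcd(2, 20) = 2, not 7  FAIL
C5: t - v = 17 - 1 = 16  OK
C6: t = 17 lies in [16, 19]  OK

Violated: 1, 3, and 4.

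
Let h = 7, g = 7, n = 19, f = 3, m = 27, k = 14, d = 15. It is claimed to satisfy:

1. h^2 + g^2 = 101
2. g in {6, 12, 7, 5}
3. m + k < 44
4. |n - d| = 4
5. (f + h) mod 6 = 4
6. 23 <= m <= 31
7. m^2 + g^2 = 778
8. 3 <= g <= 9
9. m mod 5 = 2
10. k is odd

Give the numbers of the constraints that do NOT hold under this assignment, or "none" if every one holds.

1. h^2 + g^2 = 7^2 + 7^2 = 49 + 49 = 98, not 101  ✘
2. g = 7 is in {6, 12, 7, 5}  ✔
3. m + k = 27 + 14 = 41; 41 < 44  ✔
4. |19 - 15| = 4  ✔
5. f + h = 10; 10 mod 6 = 4  ✔
6. m = 27 lies in [23, 31]  ✔
7. m^2 + g^2 = 27^2 + 7^2 = 729 + 49 = 778  ✔
8. g = 7 lies in [3, 9]  ✔
9. 27 mod 5 = 2  ✔
10. k = 14 is even  ✘

The assignment fails constraints 1 and 10.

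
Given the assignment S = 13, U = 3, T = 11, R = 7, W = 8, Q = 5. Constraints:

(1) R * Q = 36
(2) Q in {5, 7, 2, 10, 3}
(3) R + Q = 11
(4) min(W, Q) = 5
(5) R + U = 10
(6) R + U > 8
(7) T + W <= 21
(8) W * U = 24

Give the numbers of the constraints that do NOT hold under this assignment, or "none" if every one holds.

(1) R * Q = 7 * 5 = 35, not 36 — fails.
(2) Q = 5 is in {5, 7, 2, 10, 3} — holds.
(3) R + Q = 7 + 5 = 12, not 11 — fails.
(4) min(8, 5) = 5 — holds.
(5) R + U = 7 + 3 = 10 — holds.
(6) R + U = 7 + 3 = 10; 10 > 8 — holds.
(7) T + W = 11 + 8 = 19; 19 ≤ 21 — holds.
(8) W * U = 8 * 3 = 24 — holds.

The assignment fails constraints 1 and 3.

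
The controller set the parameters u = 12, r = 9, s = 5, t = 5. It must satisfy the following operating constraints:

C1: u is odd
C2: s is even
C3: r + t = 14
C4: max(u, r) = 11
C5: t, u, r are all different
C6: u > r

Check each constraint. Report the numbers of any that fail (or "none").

C1: u = 12 is even — violated.
C2: s = 5 is odd — violated.
C3: r + t = 9 + 5 = 14 — OK.
C4: max(12, 9) = 12, not 11 — violated.
C5: values 5, 12, 9 are pairwise distinct — OK.
C6: u = 12, r = 9; 12 > 9 — OK.

Constraints 1, 2, and 4 do not hold.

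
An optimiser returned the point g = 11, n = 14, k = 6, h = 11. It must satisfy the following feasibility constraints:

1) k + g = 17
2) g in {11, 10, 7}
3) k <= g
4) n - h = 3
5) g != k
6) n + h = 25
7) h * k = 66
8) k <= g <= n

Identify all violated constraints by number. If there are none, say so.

None — every constraint holds.

1) k + g = 6 + 11 = 17 — OK.
2) g = 11 is in {11, 10, 7} — OK.
3) k = 6, g = 11; 6 ≤ 11 — OK.
4) n - h = 14 - 11 = 3 — OK.
5) g = 11, k = 6; distinct — OK.
6) n + h = 14 + 11 = 25 — OK.
7) h * k = 11 * 6 = 66 — OK.
8) values 6 <= 11 <= 14 — OK.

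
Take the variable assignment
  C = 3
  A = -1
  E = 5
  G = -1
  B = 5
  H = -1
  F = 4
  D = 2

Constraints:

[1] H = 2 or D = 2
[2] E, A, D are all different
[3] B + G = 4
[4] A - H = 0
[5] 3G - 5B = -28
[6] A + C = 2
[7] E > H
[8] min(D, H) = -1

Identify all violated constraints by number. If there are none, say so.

[1] H = -1 ≠ 2, but D = 2 = 2 (second disjunct)  OK
[2] values 5, -1, 2 are pairwise distinct  OK
[3] B + G = 5 + (-1) = 4  OK
[4] A - H = -1 - (-1) = 0  OK
[5] 3G - 5B = 3(-1) - 5(5) = -28  OK
[6] A + C = -1 + 3 = 2  OK
[7] E = 5, H = -1; 5 > -1  OK
[8] min(2, -1) = -1  OK

Yes — all constraints hold.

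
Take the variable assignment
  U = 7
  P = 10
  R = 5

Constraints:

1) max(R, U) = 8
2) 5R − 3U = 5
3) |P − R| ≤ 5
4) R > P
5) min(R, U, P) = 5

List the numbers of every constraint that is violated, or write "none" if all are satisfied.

1) max(5, 7) = 7, not 8 — violated.
2) 5R − 3U = 5(5) − 3(7) = 4, not 5 — violated.
3) |10 − 5| = 5; 5 ≤ 5 — OK.
4) R = 5, P = 10; 5 ≤ 10 (want >) — violated.
5) min(5, 7, 10) = 5 — OK.

Constraints 1, 2, 4 do not hold.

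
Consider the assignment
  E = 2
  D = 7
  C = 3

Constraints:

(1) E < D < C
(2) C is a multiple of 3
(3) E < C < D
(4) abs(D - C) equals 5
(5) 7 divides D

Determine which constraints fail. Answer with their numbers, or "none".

The assignment fails constraints 1 and 4.

(1) values 2, 7, 3; D = 7 is not < C = 3  no
(2) 3 / 3 = 1, so 3 divides 3  yes
(3) values 2 < 3 < 7  yes
(4) abs(7 - 3) = 4, not 5  no
(5) 7 / 7 = 1, so 7 divides 7  yes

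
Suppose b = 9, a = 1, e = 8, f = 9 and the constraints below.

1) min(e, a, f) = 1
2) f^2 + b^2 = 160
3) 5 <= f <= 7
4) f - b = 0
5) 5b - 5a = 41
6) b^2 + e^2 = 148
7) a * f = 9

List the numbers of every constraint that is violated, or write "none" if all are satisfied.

1) min(8, 1, 9) = 1 — holds.
2) f^2 + b^2 = 9^2 + 9^2 = 81 + 81 = 162, not 160 — fails.
3) f = 9 is outside [5, 7] — fails.
4) f - b = 9 - 9 = 0 — holds.
5) 5b - 5a = 5(9) - 5(1) = 40, not 41 — fails.
6) b^2 + e^2 = 9^2 + 8^2 = 81 + 64 = 145, not 148 — fails.
7) a * f = 1 * 9 = 9 — holds.

No — constraints 2, 3, 5, 6 are not satisfied.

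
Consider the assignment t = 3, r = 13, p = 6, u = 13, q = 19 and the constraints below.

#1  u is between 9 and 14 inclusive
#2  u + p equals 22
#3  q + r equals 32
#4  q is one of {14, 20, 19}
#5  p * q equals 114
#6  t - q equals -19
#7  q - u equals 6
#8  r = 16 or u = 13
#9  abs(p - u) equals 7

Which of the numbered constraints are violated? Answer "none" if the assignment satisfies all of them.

#1 u = 13 lies in [9, 14]  ✓
#2 u + p = 13 + 6 = 19, not 22  ✗
#3 q + r = 19 + 13 = 32  ✓
#4 q = 19 is in {14, 20, 19}  ✓
#5 p * q = 6 * 19 = 114  ✓
#6 t - q = 3 - 19 = -16, not -19  ✗
#7 q - u = 19 - 13 = 6  ✓
#8 r = 13 ≠ 16, but u = 13 = 13 (second disjunct)  ✓
#9 abs(6 - 13) = 7  ✓

Violated: 2 and 6.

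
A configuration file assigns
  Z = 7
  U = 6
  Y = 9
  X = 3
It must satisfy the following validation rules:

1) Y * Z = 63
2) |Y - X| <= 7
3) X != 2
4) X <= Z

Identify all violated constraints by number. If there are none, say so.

1) Y * Z = 9 * 7 = 63 — holds.
2) |9 - 3| = 6; 6 ≤ 7 — holds.
3) X = 3, and 3 ≠ 2 — holds.
4) X = 3, Z = 7; 3 ≤ 7 — holds.

Yes — all constraints hold.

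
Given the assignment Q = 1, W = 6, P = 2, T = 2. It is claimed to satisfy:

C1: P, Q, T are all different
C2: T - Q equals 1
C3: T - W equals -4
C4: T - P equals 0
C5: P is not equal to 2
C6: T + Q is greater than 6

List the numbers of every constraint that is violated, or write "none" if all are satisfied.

C1: P = T = 2, not all different — violated.
C2: T - Q = 2 - 1 = 1 — OK.
C3: T - W = 2 - 6 = -4 — OK.
C4: T - P = 2 - 2 = 0 — OK.
C5: P = 2, but 2 is required to differ — violated.
C6: T + Q = 2 + 1 = 3; 3 ≤ 6, bound 6 not met — violated.

Constraints 1, 5, 6 are violated.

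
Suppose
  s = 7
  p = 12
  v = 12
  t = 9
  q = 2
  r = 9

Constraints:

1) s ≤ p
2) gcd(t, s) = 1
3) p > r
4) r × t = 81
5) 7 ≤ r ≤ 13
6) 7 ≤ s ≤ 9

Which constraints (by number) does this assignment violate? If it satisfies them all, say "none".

The assignment satisfies every constraint.

1) s = 7, p = 12; 7 ≤ 12 — OK.
2) gcd(9, 7) = 1 — OK.
3) p = 12, r = 9; 12 > 9 — OK.
4) r × t = 9 × 9 = 81 — OK.
5) r = 9 lies in [7, 13] — OK.
6) s = 7 lies in [7, 9] — OK.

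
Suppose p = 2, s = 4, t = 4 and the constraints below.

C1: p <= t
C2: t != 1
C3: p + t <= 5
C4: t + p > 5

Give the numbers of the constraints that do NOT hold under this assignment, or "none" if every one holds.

C1: p = 2, t = 4; 2 ≤ 4  yes
C2: t = 4, and 4 ≠ 1  yes
C3: p + t = 2 + 4 = 6; 6 > 5, bound 5 not met  no
C4: t + p = 4 + 2 = 6; 6 > 5  yes

Violated: 3.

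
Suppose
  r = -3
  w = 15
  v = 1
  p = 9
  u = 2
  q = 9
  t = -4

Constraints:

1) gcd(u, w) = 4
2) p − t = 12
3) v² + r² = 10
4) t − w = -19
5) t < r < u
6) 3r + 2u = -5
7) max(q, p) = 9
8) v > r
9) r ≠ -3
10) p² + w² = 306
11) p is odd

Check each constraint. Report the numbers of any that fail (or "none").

1) gcd(2, 15) = 1, not 4 — fails.
2) p − t = 9 − (-4) = 13, not 12 — fails.
3) v² + r² = 1² + (-3)² = 1 + 9 = 10 — holds.
4) t − w = -4 − 15 = -19 — holds.
5) values -4 < -3 < 2 — holds.
6) 3r + 2u = 3(-3) + 2(2) = -5 — holds.
7) max(9, 9) = 9 — holds.
8) v = 1, r = -3; 1 > -3 — holds.
9) r = -3, but -3 is required to differ — fails.
10) p² + w² = 9² + 15² = 81 + 225 = 306 — holds.
11) p = 9 is odd — holds.

No — constraints 1, 2, and 9 are not satisfied.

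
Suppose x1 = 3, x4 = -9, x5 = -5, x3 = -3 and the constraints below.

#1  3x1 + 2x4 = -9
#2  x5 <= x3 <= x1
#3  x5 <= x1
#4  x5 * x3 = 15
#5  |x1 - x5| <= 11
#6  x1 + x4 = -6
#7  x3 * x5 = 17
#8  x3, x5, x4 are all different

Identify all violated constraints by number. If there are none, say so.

Violated: 7.

#1 3x1 + 2x4 = 3(3) + 2(-9) = -9 — holds.
#2 values -5 <= -3 <= 3 — holds.
#3 x5 = -5, x1 = 3; -5 ≤ 3 — holds.
#4 x5 * x3 = -5 * (-3) = 15 — holds.
#5 |3 - (-5)| = 8; 8 ≤ 11 — holds.
#6 x1 + x4 = 3 + (-9) = -6 — holds.
#7 x3 * x5 = -3 * (-5) = 15, not 17 — fails.
#8 values -3, -5, -9 are pairwise distinct — holds.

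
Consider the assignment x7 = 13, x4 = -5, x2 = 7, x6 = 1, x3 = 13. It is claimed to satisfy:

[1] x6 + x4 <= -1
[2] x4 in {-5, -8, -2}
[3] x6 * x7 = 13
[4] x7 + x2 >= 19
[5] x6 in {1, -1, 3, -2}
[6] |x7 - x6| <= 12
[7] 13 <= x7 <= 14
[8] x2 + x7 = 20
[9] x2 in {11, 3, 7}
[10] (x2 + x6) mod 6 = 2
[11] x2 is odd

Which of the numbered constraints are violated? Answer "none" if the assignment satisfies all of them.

No violations.

[1] x6 + x4 = 1 + (-5) = -4; -4 ≤ -1  true
[2] x4 = -5 is in {-5, -8, -2}  true
[3] x6 * x7 = 1 * 13 = 13  true
[4] x7 + x2 = 13 + 7 = 20; 20 ≥ 19  true
[5] x6 = 1 is in {1, -1, 3, -2}  true
[6] |13 - 1| = 12; 12 ≤ 12  true
[7] x7 = 13 lies in [13, 14]  true
[8] x2 + x7 = 7 + 13 = 20  true
[9] x2 = 7 is in {11, 3, 7}  true
[10] x2 + x6 = 8; 8 mod 6 = 2  true
[11] x2 = 7 is odd  true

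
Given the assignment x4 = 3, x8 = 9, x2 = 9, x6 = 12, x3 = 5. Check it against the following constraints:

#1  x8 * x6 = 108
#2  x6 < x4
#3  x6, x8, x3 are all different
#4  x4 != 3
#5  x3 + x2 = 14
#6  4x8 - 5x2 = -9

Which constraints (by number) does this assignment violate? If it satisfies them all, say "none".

Constraints 2 and 4 do not hold.

#1 x8 * x6 = 9 * 12 = 108 — OK.
#2 x6 = 12, x4 = 3; 12 ≥ 3 (want <) — violated.
#3 values 12, 9, 5 are pairwise distinct — OK.
#4 x4 = 3, but 3 is required to differ — violated.
#5 x3 + x2 = 5 + 9 = 14 — OK.
#6 4x8 - 5x2 = 4(9) - 5(9) = -9 — OK.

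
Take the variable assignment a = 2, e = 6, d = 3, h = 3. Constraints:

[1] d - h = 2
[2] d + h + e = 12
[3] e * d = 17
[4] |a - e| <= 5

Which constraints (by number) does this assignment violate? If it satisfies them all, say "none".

[1] d - h = 3 - 3 = 0, not 2 — violated.
[2] d + h + e = 3 + 3 + 6 = 12 — satisfied.
[3] e * d = 6 * 3 = 18, not 17 — violated.
[4] |2 - 6| = 4; 4 ≤ 5 — satisfied.

No — constraints 1 and 3 are not satisfied.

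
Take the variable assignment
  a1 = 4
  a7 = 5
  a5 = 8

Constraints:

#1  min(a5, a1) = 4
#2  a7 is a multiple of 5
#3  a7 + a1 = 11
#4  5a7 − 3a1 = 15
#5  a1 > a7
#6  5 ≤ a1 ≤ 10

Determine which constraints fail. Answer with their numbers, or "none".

No — constraints 3, 4, 5, and 6 are not satisfied.

#1 min(8, 4) = 4 — holds.
#2 5 / 5 = 1, so 5 divides 5 — holds.
#3 a7 + a1 = 5 + 4 = 9, not 11 — fails.
#4 5a7 − 3a1 = 5(5) − 3(4) = 13, not 15 — fails.
#5 a1 = 4, a7 = 5; 4 ≤ 5 (want >) — fails.
#6 a1 = 4 is outside [5, 10] — fails.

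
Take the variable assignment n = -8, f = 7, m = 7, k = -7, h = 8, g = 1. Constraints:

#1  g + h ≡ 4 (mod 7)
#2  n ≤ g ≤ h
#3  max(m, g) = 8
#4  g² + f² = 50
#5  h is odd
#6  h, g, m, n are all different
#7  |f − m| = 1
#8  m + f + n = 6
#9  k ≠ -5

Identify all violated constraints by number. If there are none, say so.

#1 g + h = 9; 9 mod 7 = 2, not 4  false
#2 values -8 ≤ 1 ≤ 8  true
#3 max(7, 1) = 7, not 8  false
#4 g² + f² = 1² + 7² = 1 + 49 = 50  true
#5 h = 8 is even  false
#6 values 8, 1, 7, -8 are pairwise distinct  true
#7 |7 − 7| = 0, not 1  false
#8 m + f + n = 7 + 7 + (-8) = 6  true
#9 k = -7, and -7 ≠ -5  true

The assignment fails constraints 1, 3, 5, and 7.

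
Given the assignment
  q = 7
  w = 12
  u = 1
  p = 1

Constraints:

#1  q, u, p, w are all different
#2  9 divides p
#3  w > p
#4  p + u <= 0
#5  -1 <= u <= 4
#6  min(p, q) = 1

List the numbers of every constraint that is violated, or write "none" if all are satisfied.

#1 u = p = 1, not all different  ✘
#2 1 = 9*0 + 1, so 9 does not divide 1  ✘
#3 w = 12, p = 1; 12 > 1  ✔
#4 p + u = 1 + 1 = 2; 2 > 0, bound 0 not met  ✘
#5 u = 1 lies in [-1, 4]  ✔
#6 min(1, 7) = 1  ✔

Violated: 1, 2, and 4.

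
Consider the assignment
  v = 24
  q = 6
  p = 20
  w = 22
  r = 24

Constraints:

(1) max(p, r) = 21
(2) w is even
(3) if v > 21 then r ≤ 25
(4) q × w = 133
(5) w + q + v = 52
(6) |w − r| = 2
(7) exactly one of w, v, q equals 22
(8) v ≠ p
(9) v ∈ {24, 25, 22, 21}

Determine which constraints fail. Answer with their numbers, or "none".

(1) max(20, 24) = 24, not 21  false
(2) w = 22 is even  true
(3) v = 24 > 21, so we need r ≤ 25; r = 24 ≤ 25  true
(4) q × w = 6 × 22 = 132, not 133  false
(5) w + q + v = 22 + 6 + 24 = 52  true
(6) |22 − 24| = 2  true
(7) w=22, v=24, q=6; 1 of them equals 22  true
(8) v = 24, p = 20; distinct  true
(9) v = 24 is in {24, 25, 22, 21}  true

Violated: 1 and 4.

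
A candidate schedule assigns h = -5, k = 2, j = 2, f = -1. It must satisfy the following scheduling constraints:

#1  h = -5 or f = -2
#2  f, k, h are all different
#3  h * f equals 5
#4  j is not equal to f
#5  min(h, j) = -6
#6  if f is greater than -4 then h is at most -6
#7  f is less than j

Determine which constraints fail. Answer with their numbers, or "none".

#1 h = -5 = -5 (first disjunct)  holds
#2 values -1, 2, -5 are pairwise distinct  holds
#3 h * f = -5 * (-1) = 5  holds
#4 j = 2, f = -1; distinct  holds
#5 min(-5, 2) = -5, not -6  fails
#6 f = -1 > -4, so we need h ≤ -6; but h = -5 > -6  fails
#7 f = -1, j = 2; -1 < 2  holds

Constraints 5 and 6 do not hold.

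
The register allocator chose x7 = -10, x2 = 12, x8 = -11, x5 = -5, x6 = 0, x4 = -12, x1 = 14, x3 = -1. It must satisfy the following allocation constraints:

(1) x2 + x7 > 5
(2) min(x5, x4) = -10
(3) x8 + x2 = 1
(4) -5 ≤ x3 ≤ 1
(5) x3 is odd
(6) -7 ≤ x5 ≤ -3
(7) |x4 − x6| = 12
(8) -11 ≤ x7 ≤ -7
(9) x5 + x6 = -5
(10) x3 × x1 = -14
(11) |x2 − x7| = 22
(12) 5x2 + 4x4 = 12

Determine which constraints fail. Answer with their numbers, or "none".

Constraints 1 and 2 are violated.

(1) x2 + x7 = 12 + (-10) = 2; 2 ≤ 5, bound 5 not met  false
(2) min(-5, -12) = -12, not -10  false
(3) x8 + x2 = -11 + 12 = 1  true
(4) x3 = -1 lies in [-5, 1]  true
(5) x3 = -1 is odd  true
(6) x5 = -5 lies in [-7, -3]  true
(7) |-12 − 0| = 12  true
(8) x7 = -10 lies in [-11, -7]  true
(9) x5 + x6 = -5 + 0 = -5  true
(10) x3 × x1 = -1 × 14 = -14  true
(11) |12 − (-10)| = 22  true
(12) 5x2 + 4x4 = 5(12) + 4(-12) = 12  true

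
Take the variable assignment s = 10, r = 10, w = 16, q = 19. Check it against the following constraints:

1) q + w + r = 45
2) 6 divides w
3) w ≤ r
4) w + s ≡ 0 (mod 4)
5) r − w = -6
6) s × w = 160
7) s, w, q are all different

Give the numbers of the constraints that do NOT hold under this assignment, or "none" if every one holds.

Constraints 2, 3, 4 are violated.

1) q + w + r = 19 + 16 + 10 = 45 — holds.
2) 16 = 6×2 + 4, so 6 does not divide 16 — fails.
3) w = 16, r = 10; 16 > 10 (want ≤) — fails.
4) w + s = 26; 26 mod 4 = 2, not 0 — fails.
5) r − w = 10 − 16 = -6 — holds.
6) s × w = 10 × 16 = 160 — holds.
7) values 10, 16, 19 are pairwise distinct — holds.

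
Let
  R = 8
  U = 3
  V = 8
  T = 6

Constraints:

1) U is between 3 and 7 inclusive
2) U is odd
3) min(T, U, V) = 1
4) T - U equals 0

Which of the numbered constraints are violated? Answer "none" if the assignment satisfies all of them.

1) U = 3 lies in [3, 7]  true
2) U = 3 is odd  true
3) min(6, 3, 8) = 3, not 1  false
4) T - U = 6 - 3 = 3, not 0  false

No — constraints 3, 4 are not satisfied.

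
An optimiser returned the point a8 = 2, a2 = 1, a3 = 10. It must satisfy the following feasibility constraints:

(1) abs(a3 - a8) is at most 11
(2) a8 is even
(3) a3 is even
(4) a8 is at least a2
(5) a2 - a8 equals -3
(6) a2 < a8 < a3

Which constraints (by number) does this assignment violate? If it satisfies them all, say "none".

(1) abs(10 - 2) = 8; 8 ≤ 11  yes
(2) a8 = 2 is even  yes
(3) a3 = 10 is even  yes
(4) a8 = 2, a2 = 1; 2 ≥ 1  yes
(5) a2 - a8 = 1 - 2 = -1, not -3  no
(6) values 1 < 2 < 10  yes

The assignment fails constraint 5.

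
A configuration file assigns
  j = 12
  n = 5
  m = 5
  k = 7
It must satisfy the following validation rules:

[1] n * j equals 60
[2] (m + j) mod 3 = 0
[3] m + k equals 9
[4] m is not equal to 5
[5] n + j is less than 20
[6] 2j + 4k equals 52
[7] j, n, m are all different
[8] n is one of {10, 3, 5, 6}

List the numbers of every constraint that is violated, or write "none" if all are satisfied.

Constraints 2, 3, 4, and 7 are violated.

[1] n * j = 5 * 12 = 60  holds
[2] m + j = 17; 17 mod 3 = 2, not 0  fails
[3] m + k = 5 + 7 = 12, not 9  fails
[4] m = 5, but 5 is required to differ  fails
[5] n + j = 5 + 12 = 17; 17 < 20  holds
[6] 2j + 4k = 2(12) + 4(7) = 52  holds
[7] n = m = 5, not all different  fails
[8] n = 5 is in {10, 3, 5, 6}  holds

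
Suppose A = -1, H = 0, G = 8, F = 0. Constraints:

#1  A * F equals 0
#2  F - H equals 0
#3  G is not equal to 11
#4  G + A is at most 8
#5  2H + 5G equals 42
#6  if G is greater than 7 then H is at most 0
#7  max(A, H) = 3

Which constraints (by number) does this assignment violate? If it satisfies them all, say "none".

#1 A * F = -1 * 0 = 0  holds
#2 F - H = 0 - 0 = 0  holds
#3 G = 8, and 8 ≠ 11  holds
#4 G + A = 8 + (-1) = 7; 7 ≤ 8  holds
#5 2H + 5G = 2(0) + 5(8) = 40, not 42  fails
#6 G = 8 > 7, so we need H ≤ 0; H = 0 ≤ 0  holds
#7 max(-1, 0) = 0, not 3  fails

Constraints 5 and 7 are violated.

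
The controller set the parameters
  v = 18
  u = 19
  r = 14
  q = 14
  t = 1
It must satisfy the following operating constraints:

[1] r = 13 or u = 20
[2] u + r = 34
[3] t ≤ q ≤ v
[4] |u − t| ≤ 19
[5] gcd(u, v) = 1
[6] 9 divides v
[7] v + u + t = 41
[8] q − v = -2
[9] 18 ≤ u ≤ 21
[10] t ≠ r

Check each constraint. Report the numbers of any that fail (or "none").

No — constraints 1, 2, 7, 8 are not satisfied.

[1] r = 14 ≠ 13 and u = 19 ≠ 20; both disjuncts false  no
[2] u + r = 19 + 14 = 33, not 34  no
[3] values 1 ≤ 14 ≤ 18  yes
[4] |19 − 1| = 18; 18 ≤ 19  yes
[5] gcd(19, 18) = 1  yes
[6] 18 / 9 = 2, so 9 divides 18  yes
[7] v + u + t = 18 + 19 + 1 = 38, not 41  no
[8] q − v = 14 − 18 = -4, not -2  no
[9] u = 19 lies in [18, 21]  yes
[10] t = 1, r = 14; distinct  yes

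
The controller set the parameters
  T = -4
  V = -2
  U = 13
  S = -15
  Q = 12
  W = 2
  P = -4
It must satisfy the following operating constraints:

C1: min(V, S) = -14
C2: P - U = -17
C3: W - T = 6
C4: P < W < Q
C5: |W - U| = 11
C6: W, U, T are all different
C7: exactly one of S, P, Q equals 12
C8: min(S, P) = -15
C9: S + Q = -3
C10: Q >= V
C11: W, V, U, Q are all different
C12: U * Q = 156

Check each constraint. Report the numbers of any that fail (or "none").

Violated: 1.

C1: min(-2, -15) = -15, not -14 — violated.
C2: P - U = -4 - 13 = -17 — satisfied.
C3: W - T = 2 - (-4) = 6 — satisfied.
C4: values -4 < 2 < 12 — satisfied.
C5: |2 - 13| = 11 — satisfied.
C6: values 2, 13, -4 are pairwise distinct — satisfied.
C7: S=-15, P=-4, Q=12; 1 of them equals 12 — satisfied.
C8: min(-15, -4) = -15 — satisfied.
C9: S + Q = -15 + 12 = -3 — satisfied.
C10: Q = 12, V = -2; 12 ≥ -2 — satisfied.
C11: values 2, -2, 13, 12 are pairwise distinct — satisfied.
C12: U * Q = 13 * 12 = 156 — satisfied.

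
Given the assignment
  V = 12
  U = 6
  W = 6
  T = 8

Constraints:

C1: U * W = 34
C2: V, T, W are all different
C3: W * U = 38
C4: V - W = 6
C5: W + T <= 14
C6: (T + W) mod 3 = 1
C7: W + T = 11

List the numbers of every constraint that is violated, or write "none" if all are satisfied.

C1: U * W = 6 * 6 = 36, not 34 — violated.
C2: values 12, 8, 6 are pairwise distinct — satisfied.
C3: W * U = 6 * 6 = 36, not 38 — violated.
C4: V - W = 12 - 6 = 6 — satisfied.
C5: W + T = 6 + 8 = 14; 14 ≤ 14 — satisfied.
C6: T + W = 14; 14 mod 3 = 2, not 1 — violated.
C7: W + T = 6 + 8 = 14, not 11 — violated.

Constraints 1, 3, 6, and 7 do not hold.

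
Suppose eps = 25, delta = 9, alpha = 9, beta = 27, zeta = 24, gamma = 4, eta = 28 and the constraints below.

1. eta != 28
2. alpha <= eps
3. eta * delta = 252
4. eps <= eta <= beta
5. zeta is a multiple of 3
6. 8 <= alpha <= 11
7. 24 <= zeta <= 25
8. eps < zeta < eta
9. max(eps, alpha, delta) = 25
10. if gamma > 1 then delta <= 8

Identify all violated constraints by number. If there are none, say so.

1. eta = 28, but 28 is required to differ  ✘
2. alpha = 9, eps = 25; 9 ≤ 25  ✔
3. eta * delta = 28 * 9 = 252  ✔
4. values 25, 28, 27; eta = 28 is not <= beta = 27  ✘
5. 24 / 3 = 8, so 3 divides 24  ✔
6. alpha = 9 lies in [8, 11]  ✔
7. zeta = 24 lies in [24, 25]  ✔
8. values 25, 24, 28; eps = 25 is not < zeta = 24  ✘
9. max(25, 9, 9) = 25  ✔
10. gamma = 4 > 1, so we need delta ≤ 8; but delta = 9 > 8  ✘

Violated: 1, 4, 8, and 10.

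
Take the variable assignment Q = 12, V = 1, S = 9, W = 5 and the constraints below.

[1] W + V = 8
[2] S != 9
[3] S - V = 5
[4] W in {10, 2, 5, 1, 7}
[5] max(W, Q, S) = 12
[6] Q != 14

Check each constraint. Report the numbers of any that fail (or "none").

Constraints 1, 2, 3 do not hold.

[1] W + V = 5 + 1 = 6, not 8 — violated.
[2] S = 9, but 9 is required to differ — violated.
[3] S - V = 9 - 1 = 8, not 5 — violated.
[4] W = 5 is in {10, 2, 5, 1, 7} — OK.
[5] max(5, 12, 9) = 12 — OK.
[6] Q = 12, and 12 ≠ 14 — OK.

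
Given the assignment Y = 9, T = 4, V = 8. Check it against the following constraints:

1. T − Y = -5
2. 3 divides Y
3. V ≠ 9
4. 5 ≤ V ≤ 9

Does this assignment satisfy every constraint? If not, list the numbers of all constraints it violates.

1. T − Y = 4 − 9 = -5 — satisfied.
2. 9 / 3 = 3, so 3 divides 9 — satisfied.
3. V = 8, and 8 ≠ 9 — satisfied.
4. V = 8 lies in [5, 9] — satisfied.

No violations.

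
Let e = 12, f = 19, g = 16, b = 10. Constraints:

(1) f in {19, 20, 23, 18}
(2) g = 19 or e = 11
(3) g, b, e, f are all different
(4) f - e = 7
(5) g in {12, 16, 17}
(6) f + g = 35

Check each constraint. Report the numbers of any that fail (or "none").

(1) f = 19 is in {19, 20, 23, 18}  ✓
(2) g = 16 ≠ 19 and e = 12 ≠ 11; both disjuncts false  ✗
(3) values 16, 10, 12, 19 are pairwise distinct  ✓
(4) f - e = 19 - 12 = 7  ✓
(5) g = 16 is in {12, 16, 17}  ✓
(6) f + g = 19 + 16 = 35  ✓

No — constraint 2 is not satisfied.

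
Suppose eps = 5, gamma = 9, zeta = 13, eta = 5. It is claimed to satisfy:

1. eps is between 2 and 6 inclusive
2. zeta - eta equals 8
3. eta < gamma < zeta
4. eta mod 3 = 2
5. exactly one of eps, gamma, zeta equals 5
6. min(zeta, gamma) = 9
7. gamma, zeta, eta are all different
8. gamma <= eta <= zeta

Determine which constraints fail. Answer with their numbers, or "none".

1. eps = 5 lies in [2, 6]  ✓
2. zeta - eta = 13 - 5 = 8  ✓
3. values 5 < 9 < 13  ✓
4. 5 mod 3 = 2  ✓
5. eps=5, gamma=9, zeta=13; 1 of them equals 5  ✓
6. min(13, 9) = 9  ✓
7. values 9, 13, 5 are pairwise distinct  ✓
8. values 9, 5, 13; gamma = 9 is not <= eta = 5  ✗

Violated: 8.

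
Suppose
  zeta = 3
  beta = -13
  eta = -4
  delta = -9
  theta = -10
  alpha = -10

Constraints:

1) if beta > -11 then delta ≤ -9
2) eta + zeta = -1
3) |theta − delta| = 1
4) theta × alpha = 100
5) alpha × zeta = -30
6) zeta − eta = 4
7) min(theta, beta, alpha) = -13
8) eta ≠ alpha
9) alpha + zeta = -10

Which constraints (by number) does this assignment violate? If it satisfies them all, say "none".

1) beta = -13, not > -11; antecedent false, conditional vacuously true — OK.
2) eta + zeta = -4 + 3 = -1 — OK.
3) |-10 − (-9)| = 1 — OK.
4) theta × alpha = -10 × (-10) = 100 — OK.
5) alpha × zeta = -10 × 3 = -30 — OK.
6) zeta − eta = 3 − (-4) = 7, not 4 — violated.
7) min(-10, -13, -10) = -13 — OK.
8) eta = -4, alpha = -10; distinct — OK.
9) alpha + zeta = -10 + 3 = -7, not -10 — violated.

Constraints 6, 9 do not hold.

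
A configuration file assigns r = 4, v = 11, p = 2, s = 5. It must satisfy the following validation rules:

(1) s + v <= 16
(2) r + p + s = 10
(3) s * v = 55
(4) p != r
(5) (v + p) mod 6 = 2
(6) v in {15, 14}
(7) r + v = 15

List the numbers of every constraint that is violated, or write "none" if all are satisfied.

The assignment fails constraints 2, 5, and 6.

(1) s + v = 5 + 11 = 16; 16 ≤ 16  ✓
(2) r + p + s = 4 + 2 + 5 = 11, not 10  ✗
(3) s * v = 5 * 11 = 55  ✓
(4) p = 2, r = 4; distinct  ✓
(5) v + p = 13; 13 mod 6 = 1, not 2  ✗
(6) v = 11 is not in {15, 14}  ✗
(7) r + v = 4 + 11 = 15  ✓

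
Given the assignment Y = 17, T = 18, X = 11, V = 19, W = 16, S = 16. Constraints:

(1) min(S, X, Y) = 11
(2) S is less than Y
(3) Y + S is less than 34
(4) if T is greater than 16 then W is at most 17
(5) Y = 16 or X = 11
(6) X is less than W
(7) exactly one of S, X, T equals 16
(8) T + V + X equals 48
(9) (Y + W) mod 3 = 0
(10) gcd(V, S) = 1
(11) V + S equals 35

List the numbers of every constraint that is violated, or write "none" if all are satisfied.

(1) min(16, 11, 17) = 11 — holds.
(2) S = 16, Y = 17; 16 < 17 — holds.
(3) Y + S = 17 + 16 = 33; 33 < 34 — holds.
(4) T = 18 > 16, so we need W ≤ 17; W = 16 ≤ 17 — holds.
(5) Y = 17 ≠ 16, but X = 11 = 11 (second disjunct) — holds.
(6) X = 11, W = 16; 11 < 16 — holds.
(7) S=16, X=11, T=18; 1 of them equals 16 — holds.
(8) T + V + X = 18 + 19 + 11 = 48 — holds.
(9) Y + W = 33; 33 mod 3 = 0 — holds.
(10) gcd(19, 16) = 1 — holds.
(11) V + S = 19 + 16 = 35 — holds.

The assignment satisfies every constraint.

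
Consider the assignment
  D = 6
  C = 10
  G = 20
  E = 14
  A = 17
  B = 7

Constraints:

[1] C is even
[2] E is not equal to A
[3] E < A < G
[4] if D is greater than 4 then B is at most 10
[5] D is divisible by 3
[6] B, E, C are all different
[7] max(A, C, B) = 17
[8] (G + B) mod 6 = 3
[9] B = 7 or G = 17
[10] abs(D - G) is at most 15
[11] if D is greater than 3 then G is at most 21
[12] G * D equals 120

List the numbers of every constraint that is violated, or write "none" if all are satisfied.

[1] C = 10 is even  ✓
[2] E = 14, A = 17; distinct  ✓
[3] values 14 < 17 < 20  ✓
[4] D = 6 > 4, so we need B ≤ 10; B = 7 ≤ 10  ✓
[5] 6 / 3 = 2, so 3 divides 6  ✓
[6] values 7, 14, 10 are pairwise distinct  ✓
[7] max(17, 10, 7) = 17  ✓
[8] G + B = 27; 27 mod 6 = 3  ✓
[9] B = 7 = 7 (first disjunct)  ✓
[10] abs(6 - 20) = 14; 14 ≤ 15  ✓
[11] D = 6 > 3, so we need G ≤ 21; G = 20 ≤ 21  ✓
[12] G * D = 20 * 6 = 120  ✓

All constraints are satisfied.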